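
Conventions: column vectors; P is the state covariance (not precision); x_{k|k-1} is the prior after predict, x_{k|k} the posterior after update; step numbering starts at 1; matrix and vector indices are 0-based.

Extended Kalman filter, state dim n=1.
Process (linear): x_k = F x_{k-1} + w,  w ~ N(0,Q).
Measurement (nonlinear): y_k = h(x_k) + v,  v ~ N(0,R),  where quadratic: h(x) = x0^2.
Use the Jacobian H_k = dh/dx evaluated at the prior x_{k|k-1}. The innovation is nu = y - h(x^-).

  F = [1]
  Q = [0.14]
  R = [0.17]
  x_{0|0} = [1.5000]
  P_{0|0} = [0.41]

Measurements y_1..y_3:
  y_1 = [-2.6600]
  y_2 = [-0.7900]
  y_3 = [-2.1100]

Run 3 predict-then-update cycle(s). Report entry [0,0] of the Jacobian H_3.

H_jac[0,0] = 0.0736

step 1: x^-=[1.5000]  P^-=[0.5500]  H_jac=[3.0000]  S=[5.1200]  K=[0.3223]  nu=[-4.9100]  x^+=[-0.0823]  P^+=[0.0183]
step 2: x^-=[-0.0823]  P^-=[0.1583]  H_jac=[-0.1646]  S=[0.1743]  K=[-0.1495]  nu=[-0.7968]  x^+=[0.0368]  P^+=[0.1544]
step 3: x^-=[0.0368]  P^-=[0.2944]  H_jac=[0.0736]  S=[0.1716]  K=[0.1263]  nu=[-2.1114]  x^+=[-0.2298]  P^+=[0.2916]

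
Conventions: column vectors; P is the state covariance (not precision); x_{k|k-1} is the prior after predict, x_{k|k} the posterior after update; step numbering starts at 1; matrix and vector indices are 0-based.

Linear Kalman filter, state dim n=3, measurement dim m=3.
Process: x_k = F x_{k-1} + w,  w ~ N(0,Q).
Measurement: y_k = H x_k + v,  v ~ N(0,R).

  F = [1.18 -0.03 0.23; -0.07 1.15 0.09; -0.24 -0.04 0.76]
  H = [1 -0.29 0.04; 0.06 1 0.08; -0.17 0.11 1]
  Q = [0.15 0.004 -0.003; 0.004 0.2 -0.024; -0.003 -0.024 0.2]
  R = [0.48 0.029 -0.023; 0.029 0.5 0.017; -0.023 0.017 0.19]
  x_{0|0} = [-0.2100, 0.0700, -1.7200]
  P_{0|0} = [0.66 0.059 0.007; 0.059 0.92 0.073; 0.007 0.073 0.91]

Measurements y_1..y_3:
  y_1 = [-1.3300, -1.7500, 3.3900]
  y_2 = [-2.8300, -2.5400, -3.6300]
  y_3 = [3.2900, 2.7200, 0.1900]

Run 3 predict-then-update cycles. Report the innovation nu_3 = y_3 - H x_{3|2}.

step 1: x^-=[-0.6455, -0.0596, -1.2596]  P^-=[1.1166 0.0365 -0.0285; 0.0365 1.4328 0.0539; -0.0285 0.0539 0.7592]  S=[1.6936 -0.2827 -0.2661; -0.2827 1.9544 0.2711; -0.2661 0.2711 1.0191]  K=[0.6666 0.1591 -0.0786; -0.1046 0.7239 -0.0184; 0.1106 -0.0364 0.7942]  nu=[-0.6514, -1.5509, 4.5464]  x^+=[-1.6838, -1.1976, 2.3354]  P^+=[0.3472 0.0749 0.0232; 0.0749 0.3553 -0.0151; 0.0232 -0.0151 0.1533]
step 2: x^-=[-1.4138, -1.0492, 2.2270]  P^-=[0.6493 0.0661 -0.0571; 0.0661 0.6574 -0.0594; -0.0571 -0.0594 0.3030]  S=[1.1436 -0.0624 -0.1714; -0.0624 1.1595 0.0336; -0.1714 0.0336 0.5236]  K=[0.5348 0.1195 -0.1385; -0.0895 0.5632 -0.0622; 0.0644 -0.0474 0.6089]  nu=[-1.8095, -1.5841, -5.9819]  x^+=[-1.7425, -1.4073, -1.4570]  P^+=[0.2793 0.0558 0.0048; 0.0558 0.2763 -0.0211; 0.0048 -0.0211 0.1165]
step 3: x^-=[-2.3491, -1.6276, -0.6328]  P^-=[0.5443 0.0445 -0.0589; 0.0445 0.5543 -0.0580; -0.0589 -0.0580 0.2845]  S=[1.0422 -0.0603 -0.1567; -0.0603 1.0536 0.0267; -0.1567 0.0267 0.5025]  K=[0.4918 0.1005 -0.1436; -0.0936 0.5206 -0.0659; 0.0570 -0.0486 0.5937]  nu=[5.1924, 4.5391, 0.6025]  x^+=[0.5745, 0.2097, -0.1998]  P^+=[0.2558 0.0466 0.0015; 0.0466 0.2554 -0.0217; 0.0015 -0.0217 0.1133]

innov = [5.1924, 4.5391, 0.6025]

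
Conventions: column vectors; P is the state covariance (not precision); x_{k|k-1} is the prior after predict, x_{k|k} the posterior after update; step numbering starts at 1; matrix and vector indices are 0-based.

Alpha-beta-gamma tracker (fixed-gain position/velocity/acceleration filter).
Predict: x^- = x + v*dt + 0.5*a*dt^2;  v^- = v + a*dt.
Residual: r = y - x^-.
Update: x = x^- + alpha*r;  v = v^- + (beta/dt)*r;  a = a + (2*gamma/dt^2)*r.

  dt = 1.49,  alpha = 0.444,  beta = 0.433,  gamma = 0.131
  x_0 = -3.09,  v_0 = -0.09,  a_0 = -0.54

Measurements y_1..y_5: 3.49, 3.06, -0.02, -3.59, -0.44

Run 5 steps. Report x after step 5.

step 1: x_pred=-3.8235  r=7.3135  x^+=-0.5763  v^+=1.2307  a^+=0.3231
step 2: x_pred=1.6161  r=1.4439  x^+=2.2572  v^+=2.1317  a^+=0.4935
step 3: x_pred=5.9813  r=-6.0013  x^+=3.3167  v^+=1.1230  a^+=-0.2147
step 4: x_pred=4.7517  r=-8.3417  x^+=1.0480  v^+=-1.6211  a^+=-1.1992
step 5: x_pred=-2.6985  r=2.2585  x^+=-1.6958  v^+=-2.7515  a^+=-0.9326

x_post = -1.6958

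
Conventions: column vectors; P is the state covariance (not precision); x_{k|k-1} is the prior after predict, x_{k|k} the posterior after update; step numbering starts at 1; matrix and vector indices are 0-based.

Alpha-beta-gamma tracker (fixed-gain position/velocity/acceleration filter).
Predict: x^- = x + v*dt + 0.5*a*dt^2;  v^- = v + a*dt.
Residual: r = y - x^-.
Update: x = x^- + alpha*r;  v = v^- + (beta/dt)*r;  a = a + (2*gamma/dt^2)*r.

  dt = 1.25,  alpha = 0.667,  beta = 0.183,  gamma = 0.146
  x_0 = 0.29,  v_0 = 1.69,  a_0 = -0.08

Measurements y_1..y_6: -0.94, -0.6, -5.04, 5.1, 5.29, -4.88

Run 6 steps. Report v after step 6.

v_post = 0.4066

step 1: x_pred=2.3400  r=-3.2800  x^+=0.1522  v^+=1.1098  a^+=-0.6930
step 2: x_pred=0.9981  r=-1.5981  x^+=-0.0678  v^+=0.0096  a^+=-0.9916
step 3: x_pred=-0.8305  r=-4.2095  x^+=-3.6382  v^+=-1.8462  a^+=-1.7783
step 4: x_pred=-7.3352  r=12.4352  x^+=0.9591  v^+=-2.2485  a^+=0.5456
step 5: x_pred=-1.4253  r=6.7153  x^+=3.0538  v^+=-0.5834  a^+=1.8006
step 6: x_pred=3.7312  r=-8.6112  x^+=-2.0125  v^+=0.4066  a^+=0.1913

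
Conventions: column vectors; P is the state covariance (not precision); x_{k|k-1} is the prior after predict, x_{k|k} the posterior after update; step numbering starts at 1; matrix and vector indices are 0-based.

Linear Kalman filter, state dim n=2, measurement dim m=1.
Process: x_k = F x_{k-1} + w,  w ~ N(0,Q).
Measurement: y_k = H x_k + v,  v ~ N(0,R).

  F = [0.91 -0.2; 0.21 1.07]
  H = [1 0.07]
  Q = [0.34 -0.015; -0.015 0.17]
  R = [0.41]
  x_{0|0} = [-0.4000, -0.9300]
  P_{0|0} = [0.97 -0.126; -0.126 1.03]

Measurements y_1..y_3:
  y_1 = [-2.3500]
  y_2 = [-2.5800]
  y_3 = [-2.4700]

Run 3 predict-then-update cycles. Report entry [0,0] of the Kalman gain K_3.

K[0,0] = 0.6346

step 1: x^-=[-0.1780, -1.0791]  P^-=[1.2303 -0.1674; -0.1674 1.3354]  S=[1.6234]  K=[0.7506; -0.0456]  nu=[-2.0965]  x^+=[-1.7517, -0.9836]  P^+=[0.3156 -0.1119; -0.1119 1.3320]
step 2: x^-=[-1.3973, -1.4203]  P^-=[0.6954 -0.3440; -0.3440 1.6587]  S=[1.0653]  K=[0.6301; -0.2139]  nu=[-1.0833]  x^+=[-2.0799, -1.1885]  P^+=[0.2724 -0.2004; -0.2004 1.6099]
step 3: x^-=[-1.6550, -1.7085]  P^-=[0.7029 -0.4942; -0.4942 1.9351]  S=[1.0532]  K=[0.6346; -0.3406]  nu=[-0.6954]  x^+=[-2.0963, -1.4716]  P^+=[0.2788 -0.2666; -0.2666 1.8129]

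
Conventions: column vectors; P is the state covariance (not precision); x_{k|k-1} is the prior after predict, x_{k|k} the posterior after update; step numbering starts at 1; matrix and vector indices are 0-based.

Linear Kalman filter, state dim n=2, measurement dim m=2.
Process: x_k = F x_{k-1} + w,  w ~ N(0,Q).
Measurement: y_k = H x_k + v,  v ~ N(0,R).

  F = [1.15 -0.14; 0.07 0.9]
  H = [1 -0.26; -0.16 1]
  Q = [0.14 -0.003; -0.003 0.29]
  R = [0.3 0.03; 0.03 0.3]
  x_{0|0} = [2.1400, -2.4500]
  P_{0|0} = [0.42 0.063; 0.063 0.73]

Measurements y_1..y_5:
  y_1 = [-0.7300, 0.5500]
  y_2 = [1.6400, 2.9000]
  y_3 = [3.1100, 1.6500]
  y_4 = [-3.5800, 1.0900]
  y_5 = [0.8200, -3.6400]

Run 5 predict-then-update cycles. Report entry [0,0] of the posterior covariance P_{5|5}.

step 1: x^-=[2.8040, -2.0552]  P^-=[0.6895 0.0034; 0.0034 0.8913]  S=[1.0479 -0.3085; -0.3085 1.2079]  K=[0.6823 0.0858; -0.0008 0.7372]  nu=[-4.0684, 3.0538]  x^+=[0.2900, 0.1997]  P^+=[0.2288 0.0828; 0.0828 0.2344]
step 2: x^-=[0.3055, 0.2000]  P^-=[0.4205 0.0708; 0.0708 0.4914]  S=[0.7169 -0.0913; -0.0913 0.7795]  K=[0.5700 0.0713; -0.0011 0.6157]  nu=[1.3865, 2.7489]  x^+=[1.2916, 1.8912]  P^+=[0.1911 0.0690; 0.0690 0.1957]
step 3: x^-=[1.2206, 1.7925]  P^-=[0.3743 0.0585; 0.0585 0.4582]  S=[0.6749 -0.0881; -0.0881 0.7490]  K=[0.5402 0.0617; -0.0118 0.5978]  nu=[2.3554, 0.0528]  x^+=[2.4962, 1.7962]  P^+=[0.1804 0.0636; 0.0636 0.1892]
step 4: x^-=[2.6191, 1.7913]  P^-=[0.3618 0.0529; 0.0529 0.4521]  S=[0.6649 -0.0904; -0.0904 0.7445]  K=[0.5314 0.0578; -0.0165 0.5939]  nu=[-5.7334, -0.2823]  x^+=[-0.4438, 1.7186]  P^+=[0.1772 0.0616; 0.0616 0.1875]
step 5: x^-=[-0.7509, 1.5156]  P^-=[0.3581 0.0508; 0.0508 0.4505]  S=[0.6622 -0.0915; -0.0915 0.7435]  K=[0.5287 0.0563; -0.0182 0.5928]  nu=[1.9650, -5.2758]  x^+=[-0.0093, -1.6479]  P^+=[0.1761 0.0609; 0.0609 0.1871]

P_post[0,0] = 0.1761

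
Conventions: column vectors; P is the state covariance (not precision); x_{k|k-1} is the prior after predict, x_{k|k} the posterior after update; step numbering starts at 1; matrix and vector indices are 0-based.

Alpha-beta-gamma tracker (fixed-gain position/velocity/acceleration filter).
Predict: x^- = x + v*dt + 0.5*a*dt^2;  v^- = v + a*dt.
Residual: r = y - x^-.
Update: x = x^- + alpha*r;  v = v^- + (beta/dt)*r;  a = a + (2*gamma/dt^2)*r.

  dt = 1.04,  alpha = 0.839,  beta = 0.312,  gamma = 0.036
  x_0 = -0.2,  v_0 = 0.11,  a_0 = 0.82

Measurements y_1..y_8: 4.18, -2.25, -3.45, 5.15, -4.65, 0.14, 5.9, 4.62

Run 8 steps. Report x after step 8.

step 1: x_pred=0.3579  r=3.8221  x^+=3.5646  v^+=2.1094  a^+=1.0744
step 2: x_pred=6.3395  r=-8.5895  x^+=-0.8671  v^+=0.6500  a^+=0.5026
step 3: x_pred=0.0807  r=-3.5307  x^+=-2.8816  v^+=0.1135  a^+=0.2676
step 4: x_pred=-2.6188  r=7.7688  x^+=3.8992  v^+=2.7225  a^+=0.7848
step 5: x_pred=7.1550  r=-11.8050  x^+=-2.7494  v^+=-0.0029  a^+=-0.0011
step 6: x_pred=-2.7530  r=2.8930  x^+=-0.3258  v^+=0.8639  a^+=0.1915
step 7: x_pred=0.6763  r=5.2237  x^+=5.0590  v^+=2.6302  a^+=0.5392
step 8: x_pred=8.0860  r=-3.4660  x^+=5.1780  v^+=2.1512  a^+=0.3085

x_post = 5.1780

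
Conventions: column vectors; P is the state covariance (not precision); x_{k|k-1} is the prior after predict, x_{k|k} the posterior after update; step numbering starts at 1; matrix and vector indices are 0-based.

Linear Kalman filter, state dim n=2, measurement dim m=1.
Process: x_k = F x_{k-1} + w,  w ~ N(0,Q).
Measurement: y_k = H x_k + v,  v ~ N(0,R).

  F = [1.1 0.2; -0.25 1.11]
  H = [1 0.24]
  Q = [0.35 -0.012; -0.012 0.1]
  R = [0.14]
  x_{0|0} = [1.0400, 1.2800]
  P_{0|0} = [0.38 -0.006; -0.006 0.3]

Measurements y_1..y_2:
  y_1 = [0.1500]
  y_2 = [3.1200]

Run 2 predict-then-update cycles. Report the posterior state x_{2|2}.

step 1: x^-=[1.4000, 1.1608]  P^-=[0.8192 -0.0569; -0.0569 0.4967]  S=[0.9604]  K=[0.8387; 0.0648]  nu=[-1.5286]  x^+=[0.1180, 1.0617]  P^+=[0.1436 -0.1092; -0.1092 0.4927]
step 2: x^-=[0.3422, 1.1490]  P^-=[0.4954 -0.0699; -0.0699 0.7766]  S=[0.6466]  K=[0.7403; 0.1801]  nu=[2.5021]  x^+=[2.1944, 1.5995]  P^+=[0.1411 -0.1561; -0.1561 0.7556]

x_post = [2.1944, 1.5995]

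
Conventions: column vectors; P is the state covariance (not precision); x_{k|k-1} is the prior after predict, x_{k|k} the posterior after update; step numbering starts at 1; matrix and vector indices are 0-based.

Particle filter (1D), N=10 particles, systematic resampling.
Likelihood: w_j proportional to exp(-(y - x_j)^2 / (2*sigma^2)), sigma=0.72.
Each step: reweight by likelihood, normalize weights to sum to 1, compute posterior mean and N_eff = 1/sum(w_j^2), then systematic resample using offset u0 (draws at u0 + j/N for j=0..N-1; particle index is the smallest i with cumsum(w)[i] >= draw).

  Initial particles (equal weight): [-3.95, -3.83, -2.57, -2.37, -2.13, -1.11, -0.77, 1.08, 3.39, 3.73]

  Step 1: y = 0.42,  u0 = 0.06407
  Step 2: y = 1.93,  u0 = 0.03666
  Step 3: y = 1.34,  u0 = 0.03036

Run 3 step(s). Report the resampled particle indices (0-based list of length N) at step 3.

step 1: w=[0.0000, 0.0000, 0.0002, 0.0005, 0.0019, 0.1026, 0.2503, 0.6444, 0.0002, 0.0000]  mean=0.3844  Neff=2.0477  idx=[5, 6, 6, 7, 7, 7, 7, 7, 7, 7]
step 2: w=[0.0000, 0.0003, 0.0003, 0.1428, 0.1428, 0.1428, 0.1428, 0.1428, 0.1428, 0.1428]  mean=1.0790  Neff=7.0076  idx=[3, 3, 4, 5, 6, 6, 7, 8, 8, 9]
step 3: w=[0.1000, 0.1000, 0.1000, 0.1000, 0.1000, 0.1000, 0.1000, 0.1000, 0.1000, 0.1000]  mean=1.0800  Neff=10.0000  idx=[0, 1, 2, 3, 4, 5, 6, 7, 8, 9]

resampled_idx = [0, 1, 2, 3, 4, 5, 6, 7, 8, 9]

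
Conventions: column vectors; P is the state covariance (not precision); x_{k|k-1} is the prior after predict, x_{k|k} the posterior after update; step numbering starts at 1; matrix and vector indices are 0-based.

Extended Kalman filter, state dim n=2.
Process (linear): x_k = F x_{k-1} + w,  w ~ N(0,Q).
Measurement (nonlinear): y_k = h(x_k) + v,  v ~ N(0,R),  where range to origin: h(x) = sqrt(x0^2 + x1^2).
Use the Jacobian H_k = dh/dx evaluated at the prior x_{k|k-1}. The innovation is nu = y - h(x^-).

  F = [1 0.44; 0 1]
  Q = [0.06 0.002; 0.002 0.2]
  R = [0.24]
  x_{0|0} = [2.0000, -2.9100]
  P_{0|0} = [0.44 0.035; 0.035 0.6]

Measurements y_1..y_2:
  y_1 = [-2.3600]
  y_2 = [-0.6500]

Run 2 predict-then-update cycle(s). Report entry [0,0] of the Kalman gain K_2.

K[0,0] = 0.7203

step 1: x^-=[0.7196, -2.9100]  P^-=[0.6470 0.3010; 0.3010 0.8000]  H_jac=[0.2401 -0.9708]  S=[0.8909]  K=[-0.1537; -0.7906]  nu=[-5.3577]  x^+=[1.5428, 1.3258]  P^+=[0.6259 0.1928; 0.1928 0.2431]
step 2: x^-=[2.1262, 1.3258]  P^-=[0.9026 0.3017; 0.3017 0.4431]  H_jac=[0.8485 0.5291]  S=[1.2849]  K=[0.7203; 0.3817]  nu=[-3.1557]  x^+=[-0.1469, 0.1212]  P^+=[0.2359 -0.0516; -0.0516 0.2559]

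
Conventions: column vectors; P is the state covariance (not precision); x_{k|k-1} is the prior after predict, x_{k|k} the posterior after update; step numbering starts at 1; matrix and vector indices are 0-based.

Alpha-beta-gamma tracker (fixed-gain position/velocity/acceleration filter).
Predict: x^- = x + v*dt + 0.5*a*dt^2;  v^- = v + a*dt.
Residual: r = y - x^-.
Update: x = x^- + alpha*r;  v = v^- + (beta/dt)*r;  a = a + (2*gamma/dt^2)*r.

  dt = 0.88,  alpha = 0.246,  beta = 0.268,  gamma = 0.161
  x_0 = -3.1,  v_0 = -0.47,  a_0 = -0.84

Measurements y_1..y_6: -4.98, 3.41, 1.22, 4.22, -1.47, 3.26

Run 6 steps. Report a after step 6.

step 1: x_pred=-3.8388  r=-1.1412  x^+=-4.1196  v^+=-1.5567  a^+=-1.3145
step 2: x_pred=-5.9985  r=9.4085  x^+=-3.6840  v^+=0.1518  a^+=2.5976
step 3: x_pred=-2.5446  r=3.7646  x^+=-1.6185  v^+=3.5842  a^+=4.1629
step 4: x_pred=3.1475  r=1.0725  x^+=3.4113  v^+=7.5742  a^+=4.6089
step 5: x_pred=11.8612  r=-13.3312  x^+=8.5817  v^+=7.5701  a^+=-0.9343
step 6: x_pred=14.8816  r=-11.6216  x^+=12.0227  v^+=3.2086  a^+=-5.7666

a_post = -5.7666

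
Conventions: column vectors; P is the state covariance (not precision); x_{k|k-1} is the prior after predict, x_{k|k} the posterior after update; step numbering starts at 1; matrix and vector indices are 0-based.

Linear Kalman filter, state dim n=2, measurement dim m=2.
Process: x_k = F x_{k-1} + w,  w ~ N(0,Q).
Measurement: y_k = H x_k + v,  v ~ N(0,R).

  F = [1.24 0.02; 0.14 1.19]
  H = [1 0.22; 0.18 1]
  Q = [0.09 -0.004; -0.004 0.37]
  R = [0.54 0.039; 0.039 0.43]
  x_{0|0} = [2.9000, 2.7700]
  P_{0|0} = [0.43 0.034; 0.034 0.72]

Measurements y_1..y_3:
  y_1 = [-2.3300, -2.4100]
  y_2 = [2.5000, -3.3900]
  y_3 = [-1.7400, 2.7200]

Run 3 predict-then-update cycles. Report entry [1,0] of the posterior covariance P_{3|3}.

step 1: x^-=[3.6514, 3.7023]  P^-=[0.7531 0.1380; 0.1380 1.4093]  S=[1.4221 0.6281; 0.6281 1.9134]  K=[0.5705 -0.0443; -0.0187 0.7557]  nu=[-6.7959, -6.7696]  x^+=[0.0740, -1.2863]  P^+=[0.3183 -0.0541; -0.0541 0.3339]
step 2: x^-=[0.0661, -1.5203]  P^-=[0.5768 -0.0208; -0.0208 0.8311]  S=[1.1479 0.3041; 0.3041 1.2723]  K=[0.5137 -0.0575; -0.0332 0.6582]  nu=[2.7684, -1.8815]  x^+=[1.5965, -2.8506]  P^+=[0.2876 -0.0565; -0.0565 0.2919]
step 3: x^-=[1.9226, -3.1687]  P^-=[0.5295 -0.0306; -0.0306 0.7702]  S=[1.0933 0.2720; 0.2720 1.2063]  K=[0.4924 -0.0574; -0.0325 0.6412]  nu=[-2.9655, 5.5426]  x^+=[0.1444, 0.4817]  P^+=[0.2758 -0.0551; -0.0551 0.2844]

P_post[1,0] = -0.0551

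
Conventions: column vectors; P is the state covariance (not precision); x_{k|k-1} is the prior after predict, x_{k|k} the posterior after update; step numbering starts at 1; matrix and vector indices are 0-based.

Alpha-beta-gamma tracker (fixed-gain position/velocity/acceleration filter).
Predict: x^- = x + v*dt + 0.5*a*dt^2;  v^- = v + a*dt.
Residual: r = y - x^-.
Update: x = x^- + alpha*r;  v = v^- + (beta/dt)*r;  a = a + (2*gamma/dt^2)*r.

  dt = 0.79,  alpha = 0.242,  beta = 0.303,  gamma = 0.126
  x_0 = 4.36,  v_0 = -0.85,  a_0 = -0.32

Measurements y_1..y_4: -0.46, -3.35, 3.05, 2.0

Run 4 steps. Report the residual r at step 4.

step 1: x_pred=3.5886  r=-4.0486  x^+=2.6089  v^+=-2.6556  a^+=-1.9548
step 2: x_pred=-0.0991  r=-3.2509  x^+=-0.8858  v^+=-5.4468  a^+=-3.2674
step 3: x_pred=-6.2083  r=9.2583  x^+=-3.9678  v^+=-4.4771  a^+=0.4709
step 4: x_pred=-7.3578  r=9.3578  x^+=-5.0932  v^+=-0.5159  a^+=4.2494

resid = 9.3578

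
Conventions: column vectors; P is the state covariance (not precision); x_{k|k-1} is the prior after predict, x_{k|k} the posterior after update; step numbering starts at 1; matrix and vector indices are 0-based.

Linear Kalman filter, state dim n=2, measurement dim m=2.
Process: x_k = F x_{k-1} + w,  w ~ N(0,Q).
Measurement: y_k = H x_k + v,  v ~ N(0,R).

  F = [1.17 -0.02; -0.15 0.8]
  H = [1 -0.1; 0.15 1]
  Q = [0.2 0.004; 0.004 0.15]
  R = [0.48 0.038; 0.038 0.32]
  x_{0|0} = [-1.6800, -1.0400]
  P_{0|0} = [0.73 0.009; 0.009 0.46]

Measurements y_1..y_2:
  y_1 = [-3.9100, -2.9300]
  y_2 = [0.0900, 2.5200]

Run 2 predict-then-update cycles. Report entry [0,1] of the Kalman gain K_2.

K[0,1] = 0.0082

step 1: x^-=[-1.9448, -0.5800]  P^-=[1.1991 -0.1230; -0.1230 0.4587]  S=[1.7083 0.0508; 0.0508 0.7687]  K=[0.7083 0.0271; -0.1161 0.5803]  nu=[-2.0232, -2.0583]  x^+=[-3.4337, -1.5395]  P^+=[0.3395 -0.0153; -0.0153 0.1836]
step 2: x^-=[-3.9866, -0.7166]  P^-=[0.6655 -0.0729; -0.0729 0.2788]  S=[1.1629 0.0381; 0.0381 0.5919]  K=[0.5783 0.0082; -0.1017 0.4591]  nu=[4.0050, 3.8345]  x^+=[-1.6390, 0.6365]  P^+=[0.2762 -0.0168; -0.0168 0.1456]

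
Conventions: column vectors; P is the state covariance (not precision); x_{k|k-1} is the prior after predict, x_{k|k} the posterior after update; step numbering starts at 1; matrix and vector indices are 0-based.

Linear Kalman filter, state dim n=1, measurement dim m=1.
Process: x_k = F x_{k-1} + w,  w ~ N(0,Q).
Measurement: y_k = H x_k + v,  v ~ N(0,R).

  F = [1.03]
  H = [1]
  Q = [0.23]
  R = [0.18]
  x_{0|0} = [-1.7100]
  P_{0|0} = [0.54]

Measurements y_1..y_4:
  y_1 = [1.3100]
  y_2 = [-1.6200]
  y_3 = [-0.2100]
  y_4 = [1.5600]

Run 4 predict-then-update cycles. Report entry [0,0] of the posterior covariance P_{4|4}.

step 1: x^-=[-1.7613]  P^-=[0.8029]  S=[0.9829]  K=[0.8169]  nu=[3.0713]  x^+=[0.7475]  P^+=[0.1470]
step 2: x^-=[0.7700]  P^-=[0.3860]  S=[0.5660]  K=[0.6820]  nu=[-2.3900]  x^+=[-0.8599]  P^+=[0.1228]
step 3: x^-=[-0.8857]  P^-=[0.3602]  S=[0.5402]  K=[0.6668]  nu=[0.6757]  x^+=[-0.4351]  P^+=[0.1200]
step 4: x^-=[-0.4482]  P^-=[0.3573]  S=[0.5373]  K=[0.6650]  nu=[2.0082]  x^+=[0.8873]  P^+=[0.1197]

P_post[0,0] = 0.1197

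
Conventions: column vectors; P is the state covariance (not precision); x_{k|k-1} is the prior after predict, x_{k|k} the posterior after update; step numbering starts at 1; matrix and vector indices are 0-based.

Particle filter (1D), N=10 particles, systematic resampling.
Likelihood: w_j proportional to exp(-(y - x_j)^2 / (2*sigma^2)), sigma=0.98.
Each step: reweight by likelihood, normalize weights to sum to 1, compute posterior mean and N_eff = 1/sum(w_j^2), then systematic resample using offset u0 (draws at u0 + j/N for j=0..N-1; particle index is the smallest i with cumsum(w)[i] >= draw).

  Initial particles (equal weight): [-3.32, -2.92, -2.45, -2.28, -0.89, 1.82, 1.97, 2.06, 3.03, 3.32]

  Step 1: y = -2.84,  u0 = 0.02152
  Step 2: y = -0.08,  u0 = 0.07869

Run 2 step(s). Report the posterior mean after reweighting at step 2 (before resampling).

step 1: w=[0.2337, 0.2626, 0.2434, 0.2238, 0.0364, 0.0000, 0.0000, 0.0000, 0.0000, 0.0000]  mean=-2.6819  Neff=4.2684  idx=[0, 0, 0, 1, 1, 2, 2, 2, 3, 3]
step 2: w=[0.0116, 0.0116, 0.0116, 0.0411, 0.0411, 0.1472, 0.1472, 0.1472, 0.2206, 0.2206]  mean=-2.4439  Neff=6.0183  idx=[4, 5, 6, 6, 7, 8, 8, 8, 9, 9]

post_mean = -2.4439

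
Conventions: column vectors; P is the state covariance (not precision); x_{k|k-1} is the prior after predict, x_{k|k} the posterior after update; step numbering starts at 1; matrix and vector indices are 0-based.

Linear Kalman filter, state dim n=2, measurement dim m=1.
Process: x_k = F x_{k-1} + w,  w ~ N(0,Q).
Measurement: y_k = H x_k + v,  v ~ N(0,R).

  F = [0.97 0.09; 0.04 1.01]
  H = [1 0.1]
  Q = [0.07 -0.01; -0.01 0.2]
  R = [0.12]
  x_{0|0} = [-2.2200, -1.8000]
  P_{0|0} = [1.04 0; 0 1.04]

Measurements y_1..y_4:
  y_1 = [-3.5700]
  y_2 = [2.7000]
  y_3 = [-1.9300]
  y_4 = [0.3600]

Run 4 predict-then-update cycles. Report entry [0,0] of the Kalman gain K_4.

step 1: x^-=[-2.3154, -1.9068]  P^-=[1.0570 0.1249; 0.1249 1.2626]  S=[1.2146]  K=[0.8805; 0.2068]  nu=[-1.0639]  x^+=[-3.2522, -2.1268]  P^+=[0.1153 -0.0963; -0.0963 1.2106]
step 2: x^-=[-3.3460, -2.2782]  P^-=[0.1715 0.0099; 0.0099 1.4274]  S=[0.3077]  K=[0.5604; 0.4959]  nu=[6.2739]  x^+=[0.1701, 0.8334]  P^+=[0.0748 -0.0757; -0.0757 1.3517]
step 3: x^-=[0.2400, 0.8485]  P^-=[0.1381 0.0414; 0.0414 1.5729]  S=[0.2821]  K=[0.5043; 0.7041]  nu=[-2.2549]  x^+=[-0.8970, -0.7392]  P^+=[0.0664 -0.0588; -0.0588 1.4330]
step 4: x^-=[-0.9367, -0.7825]  P^-=[0.1338 0.0650; 0.0650 1.6571]  S=[0.2834]  K=[0.4951; 0.8142]  nu=[1.3749]  x^+=[-0.2559, 0.3369]  P^+=[0.0643 -0.0492; -0.0492 1.4693]

K[0,0] = 0.4951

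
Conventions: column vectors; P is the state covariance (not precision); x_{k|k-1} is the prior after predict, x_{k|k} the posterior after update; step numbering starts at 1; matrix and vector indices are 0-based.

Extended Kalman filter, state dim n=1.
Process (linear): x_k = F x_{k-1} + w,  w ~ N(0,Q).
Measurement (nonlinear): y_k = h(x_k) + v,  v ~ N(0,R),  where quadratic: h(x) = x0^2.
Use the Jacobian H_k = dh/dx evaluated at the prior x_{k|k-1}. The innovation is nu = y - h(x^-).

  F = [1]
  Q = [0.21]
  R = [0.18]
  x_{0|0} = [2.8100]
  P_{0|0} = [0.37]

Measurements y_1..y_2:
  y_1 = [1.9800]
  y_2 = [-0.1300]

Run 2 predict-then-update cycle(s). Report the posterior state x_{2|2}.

x_post = [0.9046]

step 1: x^-=[2.8100]  P^-=[0.5800]  H_jac=[5.6200]  S=[18.4990]  K=[0.1762]  nu=[-5.9161]  x^+=[1.7676]  P^+=[0.0056]
step 2: x^-=[1.7676]  P^-=[0.2156]  H_jac=[3.5351]  S=[2.8749]  K=[0.2652]  nu=[-3.2543]  x^+=[0.9046]  P^+=[0.0135]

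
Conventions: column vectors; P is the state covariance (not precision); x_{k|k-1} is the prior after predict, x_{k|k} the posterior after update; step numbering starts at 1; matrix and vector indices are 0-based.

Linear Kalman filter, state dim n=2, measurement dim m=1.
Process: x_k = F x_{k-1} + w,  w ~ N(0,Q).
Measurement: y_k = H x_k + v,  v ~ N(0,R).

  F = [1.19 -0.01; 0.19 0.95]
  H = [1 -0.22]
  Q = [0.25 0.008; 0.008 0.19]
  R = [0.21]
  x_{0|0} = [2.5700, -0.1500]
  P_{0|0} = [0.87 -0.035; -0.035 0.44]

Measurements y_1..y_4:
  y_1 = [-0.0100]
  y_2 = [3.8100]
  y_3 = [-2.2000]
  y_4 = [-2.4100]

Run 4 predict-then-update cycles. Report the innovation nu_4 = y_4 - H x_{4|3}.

innov = [-1.8915]

step 1: x^-=[3.0598, 0.3458]  P^-=[1.4829 0.1610; 0.1610 0.6059]  S=[1.6514]  K=[0.8765; 0.0168]  nu=[-2.9937]  x^+=[0.4357, 0.2955]  P^+=[0.2141 0.1367; 0.1367 0.6054]
step 2: x^-=[0.5156, 0.3635]  P^-=[0.5501 0.2050; 0.2050 0.7935]  S=[0.7083]  K=[0.7130; 0.0429]  nu=[3.3744]  x^+=[2.9214, 0.5084]  P^+=[0.1900 0.1833; 0.1833 0.7922]
step 3: x^-=[3.4713, 1.0380]  P^-=[0.5148 0.2503; 0.2503 0.9780]  S=[0.6620]  K=[0.6945; 0.0531]  nu=[-5.4430]  x^+=[-0.3087, 0.7490]  P^+=[0.1955 0.2259; 0.2259 0.9761]
step 4: x^-=[-0.3748, 0.6529]  P^-=[0.5216 0.2979; 0.2979 1.1595]  S=[0.6567]  K=[0.6945; 0.0651]  nu=[-1.8915]  x^+=[-1.6886, 0.5297]  P^+=[0.2048 0.2682; 0.2682 1.1567]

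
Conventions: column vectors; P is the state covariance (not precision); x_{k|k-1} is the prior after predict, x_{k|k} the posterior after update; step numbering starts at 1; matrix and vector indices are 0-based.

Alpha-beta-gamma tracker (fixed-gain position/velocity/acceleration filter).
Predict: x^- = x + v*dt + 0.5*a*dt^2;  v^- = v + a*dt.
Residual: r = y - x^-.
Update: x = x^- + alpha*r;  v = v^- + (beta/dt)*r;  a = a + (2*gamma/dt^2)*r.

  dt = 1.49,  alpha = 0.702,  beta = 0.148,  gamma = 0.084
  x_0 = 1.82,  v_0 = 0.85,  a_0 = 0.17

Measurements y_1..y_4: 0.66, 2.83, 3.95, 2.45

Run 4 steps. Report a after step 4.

step 1: x_pred=3.2752  r=-2.6152  x^+=1.4393  v^+=0.8435  a^+=-0.0279
step 2: x_pred=2.6652  r=0.1648  x^+=2.7809  v^+=0.8183  a^+=-0.0154
step 3: x_pred=3.9831  r=-0.0331  x^+=3.9599  v^+=0.7921  a^+=-0.0179
step 4: x_pred=5.1201  r=-2.6701  x^+=3.2457  v^+=0.5001  a^+=-0.2200

a_post = -0.2200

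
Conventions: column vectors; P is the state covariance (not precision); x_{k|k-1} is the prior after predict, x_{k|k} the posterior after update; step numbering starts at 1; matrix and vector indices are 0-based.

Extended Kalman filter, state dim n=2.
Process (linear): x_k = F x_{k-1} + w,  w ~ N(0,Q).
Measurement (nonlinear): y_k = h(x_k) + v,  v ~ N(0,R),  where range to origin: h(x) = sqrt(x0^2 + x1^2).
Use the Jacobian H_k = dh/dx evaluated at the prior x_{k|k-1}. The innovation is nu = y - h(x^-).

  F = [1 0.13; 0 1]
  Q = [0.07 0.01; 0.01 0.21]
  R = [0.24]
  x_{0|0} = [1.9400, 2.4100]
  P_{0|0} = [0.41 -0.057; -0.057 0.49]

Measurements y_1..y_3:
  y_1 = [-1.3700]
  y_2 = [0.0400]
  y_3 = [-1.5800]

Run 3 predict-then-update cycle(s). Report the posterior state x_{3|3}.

x_post = [-0.4576, 0.6273]

step 1: x^-=[2.2533, 2.4100]  P^-=[0.4735 0.0167; 0.0167 0.7000]  H_jac=[0.6830 0.7305]  S=[0.8510]  K=[0.3943; 0.6142]  nu=[-4.6693]  x^+=[0.4122, -0.4581]  P^+=[0.3411 -0.1894; -0.1894 0.3789]
step 2: x^-=[0.3526, -0.4581]  P^-=[0.3683 -0.1302; -0.1302 0.5889]  H_jac=[0.6099 -0.7925]  S=[0.8727]  K=[0.3756; -0.6258]  nu=[-0.5381]  x^+=[0.1505, -0.1214]  P^+=[0.2452 0.0750; 0.0750 0.2472]
step 3: x^-=[0.1347, -0.1214]  P^-=[0.3389 0.1171; 0.1171 0.4572]  H_jac=[0.7428 -0.6695]  S=[0.5154]  K=[0.3363; -0.4251]  nu=[-1.7613]  x^+=[-0.4576, 0.6273]  P^+=[0.2806 0.1908; 0.1908 0.3641]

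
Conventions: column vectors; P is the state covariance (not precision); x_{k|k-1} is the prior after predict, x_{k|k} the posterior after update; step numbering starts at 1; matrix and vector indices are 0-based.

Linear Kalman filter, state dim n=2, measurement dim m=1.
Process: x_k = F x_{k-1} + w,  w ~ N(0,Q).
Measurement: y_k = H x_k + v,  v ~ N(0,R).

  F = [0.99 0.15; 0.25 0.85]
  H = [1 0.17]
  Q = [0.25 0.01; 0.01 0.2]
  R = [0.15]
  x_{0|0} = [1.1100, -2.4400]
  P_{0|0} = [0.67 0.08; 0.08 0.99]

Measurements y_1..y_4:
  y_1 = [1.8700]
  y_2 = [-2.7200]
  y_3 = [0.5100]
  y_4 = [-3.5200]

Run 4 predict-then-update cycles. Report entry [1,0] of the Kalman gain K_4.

step 1: x^-=[0.7329, -1.7965]  P^-=[0.9527 0.3724; 0.3724 0.9911]  S=[1.2580]  K=[0.8077; 0.4300]  nu=[1.4425]  x^+=[1.8980, -1.1763]  P^+=[0.1321 -0.0645; -0.0645 0.7586]
step 2: x^-=[1.7025, -0.5254]  P^-=[0.3774 0.0828; 0.0828 0.7289]  S=[0.5766]  K=[0.6789; 0.3584]  nu=[-4.3332]  x^+=[-1.2394, -2.0785]  P^+=[0.1116 -0.0576; -0.0576 0.6549]
step 3: x^-=[-1.5388, -2.0766]  P^-=[0.3570 0.0705; 0.0705 0.6557]  S=[0.5500]  K=[0.6710; 0.3309]  nu=[2.4018]  x^+=[0.0728, -1.2818]  P^+=[0.1094 -0.0516; -0.0516 0.5954]
step 4: x^-=[-0.1202, -1.0713]  P^-=[0.3553 0.0677; 0.0677 0.6151]  S=[0.5461]  K=[0.6717; 0.3154]  nu=[-3.2177]  x^+=[-2.2815, -2.0861]  P^+=[0.1089 -0.0480; -0.0480 0.5608]

K[1,0] = 0.3154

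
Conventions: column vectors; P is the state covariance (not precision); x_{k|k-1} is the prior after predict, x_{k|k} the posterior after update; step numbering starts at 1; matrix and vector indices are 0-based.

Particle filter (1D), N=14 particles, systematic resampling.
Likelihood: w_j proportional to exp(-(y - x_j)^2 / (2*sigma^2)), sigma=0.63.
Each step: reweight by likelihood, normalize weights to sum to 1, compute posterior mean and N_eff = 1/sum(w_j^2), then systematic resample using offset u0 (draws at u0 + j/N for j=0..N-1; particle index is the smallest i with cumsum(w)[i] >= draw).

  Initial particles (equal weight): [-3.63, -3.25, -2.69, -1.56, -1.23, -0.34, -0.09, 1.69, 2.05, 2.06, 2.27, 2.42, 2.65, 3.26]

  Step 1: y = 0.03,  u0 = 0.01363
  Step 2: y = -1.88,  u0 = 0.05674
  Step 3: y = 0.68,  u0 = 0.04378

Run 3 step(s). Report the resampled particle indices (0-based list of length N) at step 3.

resampled_idx = [9, 11, 11, 11, 12, 12, 12, 12, 13, 13, 13, 13, 13, 13]

step 1: w=[0.0000, 0.0000, 0.0000, 0.0202, 0.0662, 0.4114, 0.4801, 0.0152, 0.0029, 0.0027, 0.0009, 0.0004, 0.0001, 0.0000]  mean=-0.2559  Neff=2.4707  idx=[3, 4, 5, 5, 5, 5, 5, 6, 6, 6, 6, 6, 6, 6]
step 2: w=[0.4772, 0.3188, 0.0274, 0.0274, 0.0274, 0.0274, 0.0274, 0.0096, 0.0096, 0.0096, 0.0096, 0.0096, 0.0096, 0.0096]  mean=-1.1892  Neff=2.9960  idx=[0, 0, 0, 0, 0, 0, 1, 1, 1, 1, 1, 3, 6, 12]
step 3: w=[0.0017, 0.0017, 0.0017, 0.0017, 0.0017, 0.0017, 0.0094, 0.0094, 0.0094, 0.0094, 0.0094, 0.2510, 0.2510, 0.4410]  mean=-0.2838  Neff=3.1158  idx=[9, 11, 11, 11, 12, 12, 12, 12, 13, 13, 13, 13, 13, 13]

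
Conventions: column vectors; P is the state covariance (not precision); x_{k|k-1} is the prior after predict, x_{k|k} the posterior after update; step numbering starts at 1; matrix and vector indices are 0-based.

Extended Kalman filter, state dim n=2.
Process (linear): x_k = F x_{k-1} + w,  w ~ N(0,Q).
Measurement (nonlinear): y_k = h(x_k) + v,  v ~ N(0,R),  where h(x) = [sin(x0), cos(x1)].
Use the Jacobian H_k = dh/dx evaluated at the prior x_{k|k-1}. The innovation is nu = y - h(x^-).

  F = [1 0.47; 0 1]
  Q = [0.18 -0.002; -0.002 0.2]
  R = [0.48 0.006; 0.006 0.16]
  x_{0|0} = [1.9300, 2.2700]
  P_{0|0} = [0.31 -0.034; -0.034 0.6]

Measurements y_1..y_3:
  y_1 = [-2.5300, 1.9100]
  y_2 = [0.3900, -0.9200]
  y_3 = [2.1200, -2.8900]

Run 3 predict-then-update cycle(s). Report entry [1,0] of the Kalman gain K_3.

step 1: x^-=[2.9969, 2.2700]  P^-=[0.5906 0.2460; 0.2460 0.8000]  H_jac=[-0.9896 0.0000; 0.0000 -0.7654]  S=[1.0583 0.1923; 0.1923 0.6286]  K=[-0.5271 -0.1383; -0.0561 -0.9568]  nu=[-2.6742, 2.5536]  x^+=[4.0534, -0.0233]  P^+=[0.2565 0.0330; 0.0330 0.2005]
step 2: x^-=[4.0424, -0.0233]  P^-=[0.5119 0.1253; 0.1253 0.4005]  H_jac=[-0.6209 0.0000; 0.0000 0.0233]  S=[0.6774 0.0042; 0.0042 0.1602]  K=[-0.4694 0.0305; -0.1152 0.0612]  nu=[1.1739, -1.9197]  x^+=[3.4329, -0.2759]  P^+=[0.3626 0.0885; 0.0885 0.3909]
step 3: x^-=[3.3033, -0.2759]  P^-=[0.7121 0.2702; 0.2702 0.5909]  H_jac=[-0.9870 0.0000; 0.0000 0.2724]  S=[1.1736 -0.0666; -0.0666 0.2039]  K=[-0.5893 0.1684; -0.1858 0.7289]  nu=[2.2810, -3.8522]  x^+=[1.3104, -3.5078]  P^+=[0.2856 0.0859; 0.0859 0.4240]

K[1,0] = -0.1858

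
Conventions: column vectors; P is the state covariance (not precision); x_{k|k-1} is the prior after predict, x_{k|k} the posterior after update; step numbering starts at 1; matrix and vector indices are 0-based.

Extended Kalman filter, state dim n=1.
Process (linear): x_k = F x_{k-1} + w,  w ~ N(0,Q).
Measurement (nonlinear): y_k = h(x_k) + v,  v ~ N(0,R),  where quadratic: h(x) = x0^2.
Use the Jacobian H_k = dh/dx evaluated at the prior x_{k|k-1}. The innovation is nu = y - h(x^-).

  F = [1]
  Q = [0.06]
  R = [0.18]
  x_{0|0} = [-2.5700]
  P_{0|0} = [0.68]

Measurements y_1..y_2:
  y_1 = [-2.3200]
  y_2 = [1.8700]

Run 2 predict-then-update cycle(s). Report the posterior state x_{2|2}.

x_post = [-1.1989]

step 1: x^-=[-2.5700]  P^-=[0.7400]  H_jac=[-5.1400]  S=[19.7305]  K=[-0.1928]  nu=[-8.9249]  x^+=[-0.8495]  P^+=[0.0068]
step 2: x^-=[-0.8495]  P^-=[0.0668]  H_jac=[-1.6990]  S=[0.3727]  K=[-0.3043]  nu=[1.1484]  x^+=[-1.1989]  P^+=[0.0322]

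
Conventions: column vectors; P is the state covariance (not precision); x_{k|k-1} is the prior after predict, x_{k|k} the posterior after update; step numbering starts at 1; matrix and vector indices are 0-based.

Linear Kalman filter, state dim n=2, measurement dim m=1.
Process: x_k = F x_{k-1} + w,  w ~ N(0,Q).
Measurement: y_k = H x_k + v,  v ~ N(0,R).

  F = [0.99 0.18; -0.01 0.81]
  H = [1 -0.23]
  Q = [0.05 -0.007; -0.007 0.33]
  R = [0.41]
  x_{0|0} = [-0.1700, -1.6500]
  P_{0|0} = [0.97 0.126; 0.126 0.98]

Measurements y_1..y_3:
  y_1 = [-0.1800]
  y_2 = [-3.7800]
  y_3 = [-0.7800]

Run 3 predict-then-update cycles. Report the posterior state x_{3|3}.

x_post = [-1.8799, -0.8728]

step 1: x^-=[-0.4653, -1.3348]  P^-=[1.0774 0.2271; 0.2271 0.9710]  S=[1.4343]  K=[0.7147; 0.0026]  nu=[-0.0217]  x^+=[-0.4808, -1.3349]  P^+=[0.3447 0.2244; 0.2244 0.9710]
step 2: x^-=[-0.7163, -1.0764]  P^-=[0.4992 0.3107; 0.3107 0.9635]  S=[0.8173]  K=[0.5234; 0.1090]  nu=[-3.3113]  x^+=[-2.4495, -1.4375]  P^+=[0.2753 0.2641; 0.2641 0.9538]
step 3: x^-=[-2.6837, -1.1399]  P^-=[0.4449 0.3406; 0.3406 0.9515]  S=[0.7485]  K=[0.4897; 0.1627]  nu=[1.6415]  x^+=[-1.8799, -0.8728]  P^+=[0.2654 0.2810; 0.2810 0.9317]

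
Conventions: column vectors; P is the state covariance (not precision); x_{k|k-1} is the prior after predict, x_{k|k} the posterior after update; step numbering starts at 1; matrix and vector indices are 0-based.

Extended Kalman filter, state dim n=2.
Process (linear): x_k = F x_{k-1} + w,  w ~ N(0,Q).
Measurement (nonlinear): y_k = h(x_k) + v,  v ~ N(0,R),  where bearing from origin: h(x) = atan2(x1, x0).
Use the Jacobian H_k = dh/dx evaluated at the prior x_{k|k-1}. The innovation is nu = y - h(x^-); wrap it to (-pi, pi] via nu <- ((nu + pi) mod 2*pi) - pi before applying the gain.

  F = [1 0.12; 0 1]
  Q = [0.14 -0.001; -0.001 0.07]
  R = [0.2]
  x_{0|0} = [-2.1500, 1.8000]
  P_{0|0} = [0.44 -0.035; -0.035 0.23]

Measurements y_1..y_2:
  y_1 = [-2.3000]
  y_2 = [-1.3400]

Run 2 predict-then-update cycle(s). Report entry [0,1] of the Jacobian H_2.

step 1: x^-=[-1.9340, 1.8000]  P^-=[0.5749 -0.0084; -0.0084 0.3000]  H_jac=[-0.2579 -0.2771]  S=[0.2601]  K=[-0.5611; -0.3113]  nu=[1.5911]  x^+=[-2.8268, 1.3047]  P^+=[0.4930 -0.0538; -0.0538 0.2748]
step 2: x^-=[-2.6702, 1.3047]  P^-=[0.6241 -0.0218; -0.0218 0.3448]  H_jac=[-0.1477 -0.3023]  S=[0.2432]  K=[-0.3519; -0.4154]  nu=[2.2561]  x^+=[-3.4642, 0.3676]  P^+=[0.5940 -0.0574; -0.0574 0.3028]

H_jac[0,1] = -0.3023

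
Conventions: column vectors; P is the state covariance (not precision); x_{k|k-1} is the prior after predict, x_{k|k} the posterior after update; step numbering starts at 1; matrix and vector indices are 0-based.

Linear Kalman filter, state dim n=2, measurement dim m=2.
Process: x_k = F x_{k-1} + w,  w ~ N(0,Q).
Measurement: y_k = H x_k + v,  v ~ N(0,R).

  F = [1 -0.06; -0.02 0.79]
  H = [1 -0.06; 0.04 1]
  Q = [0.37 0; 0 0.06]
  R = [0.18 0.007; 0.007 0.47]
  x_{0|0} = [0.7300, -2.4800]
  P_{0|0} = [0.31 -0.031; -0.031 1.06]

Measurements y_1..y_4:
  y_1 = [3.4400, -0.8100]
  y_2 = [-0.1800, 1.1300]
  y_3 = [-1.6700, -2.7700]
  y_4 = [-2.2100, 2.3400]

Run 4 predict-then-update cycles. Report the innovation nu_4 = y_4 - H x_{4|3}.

step 1: x^-=[0.8788, -1.9738]  P^-=[0.6875 -0.0810; -0.0810 0.7226]  S=[0.8799 -0.0896; -0.0896 1.1873]  K=[0.7884 0.0145; -0.0802 0.5999]  nu=[2.4428, 1.1286]  x^+=[2.8211, -1.4926]  P^+=[0.1424 0.0066; 0.0066 0.2811]
step 2: x^-=[2.9106, -1.2356]  P^-=[0.5126 -0.0109; -0.0109 0.2353]  S=[0.6948 0.0025; 0.0025 0.7052]  K=[0.7387 0.0110; -0.0372 0.3331]  nu=[-3.1648, 2.2492]  x^+=[0.5974, -0.3684]  P^+=[0.1333 0.0050; 0.0050 0.1561]
step 3: x^-=[0.6195, -0.3030]  P^-=[0.5033 -0.0061; -0.0061 0.1573]  S=[0.6846 0.0116; 0.0116 0.6276]  K=[0.7356 0.0087; -0.0270 0.2508]  nu=[-2.3077, -2.4918]  x^+=[-1.0997, -0.8657]  P^+=[0.1327 0.0040; 0.0040 0.1175]
step 4: x^-=[-1.0478, -0.6619]  P^-=[0.5026 -0.0051; -0.0051 0.1333]  S=[0.6837 0.0140; 0.0140 0.6037]  K=[0.7354 0.0078; -0.0237 0.2210]  nu=[-1.2019, 3.0438]  x^+=[-1.9081, 0.0392]  P^+=[0.1326 0.0035; 0.0035 0.1036]

innov = [-1.2019, 3.0438]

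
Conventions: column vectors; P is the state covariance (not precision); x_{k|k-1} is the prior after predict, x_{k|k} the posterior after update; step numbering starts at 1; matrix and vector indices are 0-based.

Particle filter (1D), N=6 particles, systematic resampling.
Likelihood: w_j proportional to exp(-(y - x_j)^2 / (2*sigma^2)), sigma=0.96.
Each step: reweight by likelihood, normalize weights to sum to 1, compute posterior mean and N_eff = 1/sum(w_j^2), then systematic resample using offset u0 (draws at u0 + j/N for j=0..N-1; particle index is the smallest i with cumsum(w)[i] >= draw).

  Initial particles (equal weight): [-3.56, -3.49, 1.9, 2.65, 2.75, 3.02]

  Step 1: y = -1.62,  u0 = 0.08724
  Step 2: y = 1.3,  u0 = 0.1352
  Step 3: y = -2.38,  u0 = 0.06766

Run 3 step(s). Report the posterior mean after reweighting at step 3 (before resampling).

step 1: w=[0.4618, 0.5336, 0.0043, 0.0002, 0.0001, 0.0000]  mean=-3.4972  Neff=2.0080  idx=[0, 0, 0, 1, 1, 1]
step 2: w=[0.1365, 0.1365, 0.1365, 0.1969, 0.1969, 0.1969]  mean=-3.5187  Neff=5.8092  idx=[0, 2, 3, 4, 4, 5]
step 3: w=[0.1571, 0.1571, 0.1714, 0.1714, 0.1714, 0.1714]  mean=-3.5120  Neff=5.9902  idx=[0, 1, 2, 3, 4, 5]

post_mean = -3.5120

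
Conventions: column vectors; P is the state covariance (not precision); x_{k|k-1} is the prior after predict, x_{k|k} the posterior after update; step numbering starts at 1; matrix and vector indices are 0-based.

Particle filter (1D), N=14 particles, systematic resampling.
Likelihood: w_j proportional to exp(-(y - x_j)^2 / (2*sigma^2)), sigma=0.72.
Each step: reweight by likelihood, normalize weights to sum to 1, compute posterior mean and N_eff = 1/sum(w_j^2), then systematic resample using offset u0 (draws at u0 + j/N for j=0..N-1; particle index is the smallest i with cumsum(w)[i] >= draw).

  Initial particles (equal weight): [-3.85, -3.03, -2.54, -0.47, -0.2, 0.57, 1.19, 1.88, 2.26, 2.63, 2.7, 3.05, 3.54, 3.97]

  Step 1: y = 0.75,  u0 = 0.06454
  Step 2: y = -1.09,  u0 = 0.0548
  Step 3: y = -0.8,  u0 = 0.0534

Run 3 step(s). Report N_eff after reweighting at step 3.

N_eff = 12.5703

step 1: w=[0.0000, 0.0000, 0.0000, 0.0814, 0.1432, 0.3315, 0.2838, 0.0998, 0.0379, 0.0113, 0.0087, 0.0021, 0.0002, 0.0000]  mean=0.7935  Neff=4.3634  idx=[3, 4, 4, 5, 5, 5, 5, 6, 6, 6, 6, 7, 7, 10]
step 2: w=[0.3578, 0.2414, 0.2414, 0.0363, 0.0363, 0.0363, 0.0363, 0.0034, 0.0034, 0.0034, 0.0034, 0.0001, 0.0001, 0.0000]  mean=-0.1651  Neff=4.0013  idx=[0, 0, 0, 0, 0, 1, 1, 1, 2, 2, 2, 2, 4, 6]
step 3: w=[0.0921, 0.0921, 0.0921, 0.0921, 0.0921, 0.0723, 0.0723, 0.0723, 0.0723, 0.0723, 0.0723, 0.0723, 0.0167, 0.0167]  mean=-0.2986  Neff=12.5703  idx=[0, 1, 2, 2, 3, 4, 5, 6, 7, 8, 9, 10, 11, 12]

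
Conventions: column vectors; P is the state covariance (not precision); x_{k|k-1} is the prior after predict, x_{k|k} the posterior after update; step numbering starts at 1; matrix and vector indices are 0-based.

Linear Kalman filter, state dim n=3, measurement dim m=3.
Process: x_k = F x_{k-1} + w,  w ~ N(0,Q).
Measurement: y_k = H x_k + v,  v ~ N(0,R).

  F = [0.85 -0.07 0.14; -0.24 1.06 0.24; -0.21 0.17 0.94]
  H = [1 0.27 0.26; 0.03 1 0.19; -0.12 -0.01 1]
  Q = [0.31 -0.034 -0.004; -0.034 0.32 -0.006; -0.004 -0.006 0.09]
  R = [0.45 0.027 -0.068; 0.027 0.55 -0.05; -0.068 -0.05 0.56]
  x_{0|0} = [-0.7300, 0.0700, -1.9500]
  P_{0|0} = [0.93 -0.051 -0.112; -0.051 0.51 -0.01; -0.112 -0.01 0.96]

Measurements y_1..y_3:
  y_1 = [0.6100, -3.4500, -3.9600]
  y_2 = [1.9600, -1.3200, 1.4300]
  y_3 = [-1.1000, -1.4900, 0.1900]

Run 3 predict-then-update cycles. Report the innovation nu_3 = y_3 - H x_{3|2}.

step 1: x^-=[-0.8984, -0.2186, -1.6678]  P^-=[0.9828 -0.2965 -0.1436; -0.2965 1.0357 0.3833; -0.1436 0.3833 1.0387]  S=[1.3976 0.1794 0.0572; 0.1794 1.7503 0.5507; 0.0572 0.5507 1.6390]  K=[0.6494 -0.1990 -0.1136; -0.0217 0.6170 0.0427; 0.1235 0.1298 0.5940]  nu=[2.0010, -2.8876, -2.4022]  x^+=[1.2487, -2.1464, -3.2221]  P^+=[0.3328 -0.0851 -0.0587; -0.0851 0.3415 -0.0122; -0.0587 -0.0122 0.3106]
step 2: x^-=[0.7605, -3.3482, -3.6559]  P^-=[0.5546 -0.2065 -0.0848; -0.2065 0.7846 0.1683; -0.0848 0.1683 0.4143]  S=[0.9578 0.1034 -0.0574; 0.1034 1.4007 0.2111; -0.0574 0.2111 0.9989]  K=[0.5114 -0.1722 -0.0837; -0.0063 0.5693 0.0648; 0.0840 0.1072 0.4055]  nu=[3.0540, 2.7000, 5.1437]  x^+=[1.4267, -1.4972, -1.0242]  P^+=[0.2628 -0.0766 -0.0423; -0.0766 0.3116 0.0022; -0.0423 0.0022 0.2109]
step 3: x^-=[1.1741, -2.1752, -1.5168]  P^-=[0.5046 -0.1808 -0.0717; -0.1808 0.7423 0.1451; -0.0717 0.1451 0.3198]  S=[0.9157 0.1070 -0.0704; 0.1070 1.3478 0.1675; -0.0704 0.1675 0.9010]  K=[0.4905 -0.1625 -0.0762; 0.0030 0.5578 0.0733; 0.0702 0.1021 0.3494]  nu=[-1.2924, 0.9382, 1.8260]  x^+=[0.2486, -1.5218, -0.8738]  P^+=[0.2511 -0.0726 -0.0385; -0.0726 0.3040 0.0073; -0.0385 0.0073 0.1812]

innov = [-1.2924, 0.9382, 1.8260]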